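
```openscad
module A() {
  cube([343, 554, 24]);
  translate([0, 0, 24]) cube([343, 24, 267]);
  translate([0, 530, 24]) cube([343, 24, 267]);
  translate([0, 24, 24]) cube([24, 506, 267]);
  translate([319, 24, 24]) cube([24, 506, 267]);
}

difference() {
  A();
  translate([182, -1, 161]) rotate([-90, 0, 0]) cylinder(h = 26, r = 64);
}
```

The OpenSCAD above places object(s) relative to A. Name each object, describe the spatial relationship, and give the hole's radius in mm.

A is an open box. The open box has a circular hole through its front wall. The hole's radius is 64 mm.

The subtracted cylinder has r = 64 mm.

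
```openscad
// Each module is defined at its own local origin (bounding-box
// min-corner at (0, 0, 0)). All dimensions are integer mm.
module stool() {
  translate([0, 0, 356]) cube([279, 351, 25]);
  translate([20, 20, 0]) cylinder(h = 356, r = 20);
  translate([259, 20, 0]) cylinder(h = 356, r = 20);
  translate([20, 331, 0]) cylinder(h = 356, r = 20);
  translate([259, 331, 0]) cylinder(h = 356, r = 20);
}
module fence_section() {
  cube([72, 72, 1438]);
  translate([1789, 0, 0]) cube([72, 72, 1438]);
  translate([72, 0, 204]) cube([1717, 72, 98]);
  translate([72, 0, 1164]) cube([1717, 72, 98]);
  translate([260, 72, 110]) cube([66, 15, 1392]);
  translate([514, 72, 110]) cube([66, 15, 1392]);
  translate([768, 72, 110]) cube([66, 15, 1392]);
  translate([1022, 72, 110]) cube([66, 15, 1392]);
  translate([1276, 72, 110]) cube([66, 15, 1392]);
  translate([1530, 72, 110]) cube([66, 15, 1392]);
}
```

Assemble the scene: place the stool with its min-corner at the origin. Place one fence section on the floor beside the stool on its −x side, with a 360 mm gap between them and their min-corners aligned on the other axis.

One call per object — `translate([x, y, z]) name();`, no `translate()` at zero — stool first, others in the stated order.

stool();
translate([-2221, 0, 0]) fence_section();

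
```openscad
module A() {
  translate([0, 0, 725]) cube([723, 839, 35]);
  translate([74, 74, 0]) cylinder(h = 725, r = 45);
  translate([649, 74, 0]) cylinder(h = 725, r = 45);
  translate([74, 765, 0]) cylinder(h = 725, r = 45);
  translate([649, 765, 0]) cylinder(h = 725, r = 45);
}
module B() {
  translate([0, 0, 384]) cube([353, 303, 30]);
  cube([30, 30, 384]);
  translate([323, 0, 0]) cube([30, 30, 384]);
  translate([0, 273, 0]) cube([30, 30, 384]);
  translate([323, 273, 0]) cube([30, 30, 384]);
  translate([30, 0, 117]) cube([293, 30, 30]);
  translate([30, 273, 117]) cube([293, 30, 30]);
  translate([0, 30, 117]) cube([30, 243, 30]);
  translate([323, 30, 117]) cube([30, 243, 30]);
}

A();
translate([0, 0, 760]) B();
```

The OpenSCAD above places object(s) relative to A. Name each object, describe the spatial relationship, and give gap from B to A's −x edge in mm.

The stool's min-x is at 0; the table's min-x is 0; gap = 0 mm.

A is a table. B is a stool. The stool is on top of the table. The gap from the stool to the table's −x edge is 0 mm.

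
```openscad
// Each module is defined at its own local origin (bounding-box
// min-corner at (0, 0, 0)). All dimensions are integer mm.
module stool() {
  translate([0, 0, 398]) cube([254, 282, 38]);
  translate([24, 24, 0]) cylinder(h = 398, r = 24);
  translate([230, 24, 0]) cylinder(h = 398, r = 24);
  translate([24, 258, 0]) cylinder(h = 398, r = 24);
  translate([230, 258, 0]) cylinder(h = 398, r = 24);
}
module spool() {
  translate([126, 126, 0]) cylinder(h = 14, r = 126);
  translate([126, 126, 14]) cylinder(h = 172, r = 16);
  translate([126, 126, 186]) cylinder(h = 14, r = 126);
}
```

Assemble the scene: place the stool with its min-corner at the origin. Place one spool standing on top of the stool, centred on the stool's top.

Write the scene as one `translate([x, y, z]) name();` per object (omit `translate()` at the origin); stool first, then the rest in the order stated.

stool();
translate([1, 15, 436]) spool();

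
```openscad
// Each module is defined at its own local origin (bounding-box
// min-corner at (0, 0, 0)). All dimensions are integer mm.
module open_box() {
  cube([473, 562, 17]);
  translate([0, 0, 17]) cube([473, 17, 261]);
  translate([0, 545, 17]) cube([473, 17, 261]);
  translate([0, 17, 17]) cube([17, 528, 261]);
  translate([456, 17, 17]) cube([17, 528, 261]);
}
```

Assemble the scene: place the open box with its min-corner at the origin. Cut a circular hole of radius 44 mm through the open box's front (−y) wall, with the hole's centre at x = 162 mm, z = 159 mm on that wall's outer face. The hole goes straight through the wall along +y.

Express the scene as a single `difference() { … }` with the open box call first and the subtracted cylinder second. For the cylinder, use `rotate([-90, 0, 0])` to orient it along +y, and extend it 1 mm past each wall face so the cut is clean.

difference() {
  open_box();
  translate([162, -1, 159]) rotate([-90, 0, 0]) cylinder(h = 19, r = 44);
}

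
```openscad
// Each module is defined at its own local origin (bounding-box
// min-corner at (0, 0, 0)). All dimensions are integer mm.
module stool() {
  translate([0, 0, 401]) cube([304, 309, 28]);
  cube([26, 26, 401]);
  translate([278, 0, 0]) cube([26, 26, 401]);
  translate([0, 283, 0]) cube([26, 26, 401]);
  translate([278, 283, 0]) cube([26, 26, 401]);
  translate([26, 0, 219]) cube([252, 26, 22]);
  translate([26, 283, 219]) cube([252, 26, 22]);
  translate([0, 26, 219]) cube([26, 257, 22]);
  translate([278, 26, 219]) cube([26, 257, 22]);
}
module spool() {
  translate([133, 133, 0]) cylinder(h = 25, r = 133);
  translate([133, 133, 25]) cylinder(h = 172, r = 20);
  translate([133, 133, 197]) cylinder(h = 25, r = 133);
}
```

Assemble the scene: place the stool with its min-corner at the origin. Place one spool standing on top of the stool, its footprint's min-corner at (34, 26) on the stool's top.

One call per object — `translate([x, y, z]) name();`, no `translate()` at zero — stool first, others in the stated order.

stool();
translate([34, 26, 429]) spool();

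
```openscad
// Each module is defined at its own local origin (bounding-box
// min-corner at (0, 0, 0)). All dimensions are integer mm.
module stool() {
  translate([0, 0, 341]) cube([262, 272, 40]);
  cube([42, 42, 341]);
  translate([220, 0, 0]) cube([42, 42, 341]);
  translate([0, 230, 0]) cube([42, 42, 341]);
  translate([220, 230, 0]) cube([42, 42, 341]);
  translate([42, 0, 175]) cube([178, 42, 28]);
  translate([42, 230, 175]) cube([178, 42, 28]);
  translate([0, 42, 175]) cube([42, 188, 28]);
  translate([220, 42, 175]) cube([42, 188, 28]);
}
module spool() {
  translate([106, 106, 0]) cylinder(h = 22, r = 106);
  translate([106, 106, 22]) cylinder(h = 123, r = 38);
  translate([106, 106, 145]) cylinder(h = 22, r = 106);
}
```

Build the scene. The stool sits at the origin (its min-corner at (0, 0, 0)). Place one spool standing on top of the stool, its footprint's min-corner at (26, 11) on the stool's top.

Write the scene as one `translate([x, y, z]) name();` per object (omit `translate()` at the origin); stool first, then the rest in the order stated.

stool();
translate([26, 11, 381]) spool();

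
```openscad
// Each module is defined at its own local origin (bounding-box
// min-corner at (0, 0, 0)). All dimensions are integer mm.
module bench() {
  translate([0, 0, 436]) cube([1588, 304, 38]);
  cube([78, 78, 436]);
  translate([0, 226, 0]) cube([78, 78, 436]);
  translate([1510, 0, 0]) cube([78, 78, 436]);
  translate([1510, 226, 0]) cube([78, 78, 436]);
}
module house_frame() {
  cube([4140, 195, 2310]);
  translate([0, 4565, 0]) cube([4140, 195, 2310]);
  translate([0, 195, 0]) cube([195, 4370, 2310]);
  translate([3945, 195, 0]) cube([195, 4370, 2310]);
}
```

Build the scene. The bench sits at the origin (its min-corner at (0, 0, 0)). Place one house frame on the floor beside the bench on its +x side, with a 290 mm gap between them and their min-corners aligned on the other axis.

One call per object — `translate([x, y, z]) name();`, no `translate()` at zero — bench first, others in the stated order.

bench();
translate([1878, 0, 0]) house_frame();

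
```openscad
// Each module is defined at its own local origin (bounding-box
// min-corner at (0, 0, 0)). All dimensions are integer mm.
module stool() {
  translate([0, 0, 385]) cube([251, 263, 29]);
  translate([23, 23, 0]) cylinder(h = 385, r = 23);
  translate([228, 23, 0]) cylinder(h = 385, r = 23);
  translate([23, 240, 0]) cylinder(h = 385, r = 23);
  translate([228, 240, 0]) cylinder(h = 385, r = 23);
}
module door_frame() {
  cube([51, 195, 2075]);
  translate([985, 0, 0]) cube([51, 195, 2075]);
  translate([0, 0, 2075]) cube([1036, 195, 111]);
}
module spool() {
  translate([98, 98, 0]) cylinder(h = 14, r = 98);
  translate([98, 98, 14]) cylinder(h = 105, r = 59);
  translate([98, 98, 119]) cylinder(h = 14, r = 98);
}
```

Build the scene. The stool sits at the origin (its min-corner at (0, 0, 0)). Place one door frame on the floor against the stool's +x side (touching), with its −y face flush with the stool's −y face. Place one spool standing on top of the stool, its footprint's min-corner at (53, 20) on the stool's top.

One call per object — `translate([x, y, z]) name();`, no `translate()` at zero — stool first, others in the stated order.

stool();
translate([251, 0, 0]) door_frame();
translate([53, 20, 414]) spool();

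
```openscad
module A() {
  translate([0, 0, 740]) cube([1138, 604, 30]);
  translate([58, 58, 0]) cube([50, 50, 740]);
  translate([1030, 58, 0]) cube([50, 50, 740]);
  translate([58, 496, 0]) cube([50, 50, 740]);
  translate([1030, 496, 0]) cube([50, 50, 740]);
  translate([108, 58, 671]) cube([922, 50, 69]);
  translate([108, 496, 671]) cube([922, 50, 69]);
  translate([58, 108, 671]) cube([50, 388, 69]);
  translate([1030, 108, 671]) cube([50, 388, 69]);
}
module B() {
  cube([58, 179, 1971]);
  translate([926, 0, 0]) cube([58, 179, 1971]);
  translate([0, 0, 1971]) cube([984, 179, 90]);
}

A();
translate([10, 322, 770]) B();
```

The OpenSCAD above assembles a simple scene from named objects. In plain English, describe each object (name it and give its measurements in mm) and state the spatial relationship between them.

A is a rectangular dining table. The top is 1138×604×30 mm with its upper surface at z = 770 mm. It stands on four 50×50 mm square legs, each inset 58 mm from the nearest pair of top edges, running from the floor to the underside of the top. Four apron rails, 50 mm thick and 69 mm tall, run between adjacent legs with their top edges flush with the underside of the top and their outer faces flush with the legs' outer faces.

B is a door frame. The clear opening is 868 mm wide and 1971 mm high. Two 58 mm wide jambs, 179 mm deep, stand either side of the opening from the floor to the top of the opening. A 90 mm thick head sits across the top of both jambs, spanning the full outside width of the frame.

The door frame is on top of the table.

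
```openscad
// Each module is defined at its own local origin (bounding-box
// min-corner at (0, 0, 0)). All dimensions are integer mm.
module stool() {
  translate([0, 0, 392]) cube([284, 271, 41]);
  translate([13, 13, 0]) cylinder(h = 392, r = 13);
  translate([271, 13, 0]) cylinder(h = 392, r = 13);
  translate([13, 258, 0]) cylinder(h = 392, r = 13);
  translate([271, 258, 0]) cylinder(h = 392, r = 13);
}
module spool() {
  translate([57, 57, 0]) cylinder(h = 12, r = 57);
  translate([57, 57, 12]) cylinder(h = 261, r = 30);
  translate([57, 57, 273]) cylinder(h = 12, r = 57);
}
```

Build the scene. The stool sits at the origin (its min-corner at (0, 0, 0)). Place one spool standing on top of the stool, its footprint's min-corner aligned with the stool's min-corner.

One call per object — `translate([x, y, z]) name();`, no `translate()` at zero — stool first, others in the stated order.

stool();
translate([0, 0, 433]) spool();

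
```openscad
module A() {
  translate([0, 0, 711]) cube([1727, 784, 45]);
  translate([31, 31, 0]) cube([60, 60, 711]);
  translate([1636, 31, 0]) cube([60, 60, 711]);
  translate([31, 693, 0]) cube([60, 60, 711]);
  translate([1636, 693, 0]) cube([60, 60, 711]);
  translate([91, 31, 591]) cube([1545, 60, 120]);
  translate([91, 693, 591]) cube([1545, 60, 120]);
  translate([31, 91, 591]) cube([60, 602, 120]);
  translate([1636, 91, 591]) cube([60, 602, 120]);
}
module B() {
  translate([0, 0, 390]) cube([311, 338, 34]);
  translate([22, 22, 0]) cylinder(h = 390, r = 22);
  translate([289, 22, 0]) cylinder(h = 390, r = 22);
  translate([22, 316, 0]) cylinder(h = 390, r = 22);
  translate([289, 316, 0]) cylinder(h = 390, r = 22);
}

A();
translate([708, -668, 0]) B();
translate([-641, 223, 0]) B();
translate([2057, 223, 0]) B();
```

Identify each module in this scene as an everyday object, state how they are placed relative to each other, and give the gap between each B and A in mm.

Each stool's nearest face is 330 mm from the table's bounding box.

A is a table. B is a stool. Three stools sit around the table at the −y, −x, +x sides. The gap between each stool and the table is 330 mm.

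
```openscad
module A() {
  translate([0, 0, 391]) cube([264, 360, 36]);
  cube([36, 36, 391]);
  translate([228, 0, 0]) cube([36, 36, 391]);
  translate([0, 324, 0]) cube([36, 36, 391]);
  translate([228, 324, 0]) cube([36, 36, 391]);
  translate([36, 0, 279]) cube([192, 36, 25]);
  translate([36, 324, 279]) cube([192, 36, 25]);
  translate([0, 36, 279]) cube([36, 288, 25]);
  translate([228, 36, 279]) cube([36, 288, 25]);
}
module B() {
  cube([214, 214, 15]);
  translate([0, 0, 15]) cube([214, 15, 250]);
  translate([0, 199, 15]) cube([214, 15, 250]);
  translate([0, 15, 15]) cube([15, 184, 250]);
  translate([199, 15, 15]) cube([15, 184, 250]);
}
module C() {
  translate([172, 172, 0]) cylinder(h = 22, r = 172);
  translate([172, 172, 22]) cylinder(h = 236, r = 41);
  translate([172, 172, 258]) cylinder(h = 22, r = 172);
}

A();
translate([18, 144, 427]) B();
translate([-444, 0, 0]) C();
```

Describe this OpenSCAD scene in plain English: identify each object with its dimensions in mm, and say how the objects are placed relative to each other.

A is a four-legged stool. The seat is 264×360 mm, 36 mm thick, top at z = 427 mm. It stands on four square legs, each 36×36 mm in cross-section, from z = 0 to the seat underside, each flush with a corner of the seat. Four stretchers, 36 mm wide and 25 mm tall, connect adjacent legs with their undersides at z = 279 mm, each running between the inner faces of the legs it joins and aligned with the legs' outer faces on the other axis.

B is an open storage box with external size 214×214×265 mm and wall thickness 15 mm (the base is also 15 mm thick). The base covers the whole footprint; the four walls stand on the base, with the y-facing walls full-width and the x-facing walls fitting between their inner faces.

C is a spool: two coaxial disc flanges of radius 172 mm and thickness 22 mm, joined by a core cylinder of radius 41 mm and height 236 mm. The lower flange rests on z = 0 and the three cylinders share a vertical axis.

The open box is on top of the stool. The spool is on the floor beside the stool on its −x side.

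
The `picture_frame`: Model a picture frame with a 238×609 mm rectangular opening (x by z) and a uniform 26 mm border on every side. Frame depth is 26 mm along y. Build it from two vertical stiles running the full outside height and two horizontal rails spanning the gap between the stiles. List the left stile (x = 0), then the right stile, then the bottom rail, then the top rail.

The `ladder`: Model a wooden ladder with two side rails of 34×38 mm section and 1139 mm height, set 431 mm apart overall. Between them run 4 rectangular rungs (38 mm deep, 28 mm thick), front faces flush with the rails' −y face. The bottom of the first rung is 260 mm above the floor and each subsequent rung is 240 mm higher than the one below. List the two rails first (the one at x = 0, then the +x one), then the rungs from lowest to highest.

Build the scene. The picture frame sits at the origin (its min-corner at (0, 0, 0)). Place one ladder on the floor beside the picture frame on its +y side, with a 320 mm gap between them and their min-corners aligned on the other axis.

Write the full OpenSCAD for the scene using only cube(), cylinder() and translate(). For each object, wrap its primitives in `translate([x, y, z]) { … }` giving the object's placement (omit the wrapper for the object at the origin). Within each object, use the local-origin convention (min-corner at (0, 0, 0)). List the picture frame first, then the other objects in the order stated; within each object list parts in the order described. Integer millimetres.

cube([26, 26, 661]);
translate([264, 0, 0]) cube([26, 26, 661]);
translate([26, 0, 0]) cube([238, 26, 26]);
translate([26, 0, 635]) cube([238, 26, 26]);
translate([0, 346, 0]) {
  cube([34, 38, 1139]);
  translate([397, 0, 0]) cube([34, 38, 1139]);
  translate([34, 0, 260]) cube([363, 38, 28]);
  translate([34, 0, 500]) cube([363, 38, 28]);
  translate([34, 0, 740]) cube([363, 38, 28]);
  translate([34, 0, 980]) cube([363, 38, 28]);
}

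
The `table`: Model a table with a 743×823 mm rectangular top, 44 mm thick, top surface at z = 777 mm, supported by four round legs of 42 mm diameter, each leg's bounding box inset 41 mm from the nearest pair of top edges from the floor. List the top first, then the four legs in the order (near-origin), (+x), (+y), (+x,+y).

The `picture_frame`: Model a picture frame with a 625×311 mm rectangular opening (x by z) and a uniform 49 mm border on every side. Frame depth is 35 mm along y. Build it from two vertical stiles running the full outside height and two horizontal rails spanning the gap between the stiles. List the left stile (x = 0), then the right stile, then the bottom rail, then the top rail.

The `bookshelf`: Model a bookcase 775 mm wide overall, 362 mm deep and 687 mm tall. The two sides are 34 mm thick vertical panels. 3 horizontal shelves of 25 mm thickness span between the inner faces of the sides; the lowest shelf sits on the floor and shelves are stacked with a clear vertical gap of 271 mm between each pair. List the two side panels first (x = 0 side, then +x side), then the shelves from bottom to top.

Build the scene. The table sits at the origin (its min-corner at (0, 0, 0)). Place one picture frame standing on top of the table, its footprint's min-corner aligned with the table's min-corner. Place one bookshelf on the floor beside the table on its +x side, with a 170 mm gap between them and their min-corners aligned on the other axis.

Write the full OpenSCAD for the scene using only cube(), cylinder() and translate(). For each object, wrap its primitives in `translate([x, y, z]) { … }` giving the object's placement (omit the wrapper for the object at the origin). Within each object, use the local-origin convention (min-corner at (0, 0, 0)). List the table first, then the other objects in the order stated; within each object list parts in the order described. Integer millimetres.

translate([0, 0, 733]) cube([743, 823, 44]);
translate([62, 62, 0]) cylinder(h = 733, r = 21);
translate([681, 62, 0]) cylinder(h = 733, r = 21);
translate([62, 761, 0]) cylinder(h = 733, r = 21);
translate([681, 761, 0]) cylinder(h = 733, r = 21);
translate([0, 0, 777]) {
  cube([49, 35, 409]);
  translate([674, 0, 0]) cube([49, 35, 409]);
  translate([49, 0, 0]) cube([625, 35, 49]);
  translate([49, 0, 360]) cube([625, 35, 49]);
}
translate([913, 0, 0]) {
  cube([34, 362, 687]);
  translate([741, 0, 0]) cube([34, 362, 687]);
  translate([34, 0, 0]) cube([707, 362, 25]);
  translate([34, 0, 296]) cube([707, 362, 25]);
  translate([34, 0, 592]) cube([707, 362, 25]);
}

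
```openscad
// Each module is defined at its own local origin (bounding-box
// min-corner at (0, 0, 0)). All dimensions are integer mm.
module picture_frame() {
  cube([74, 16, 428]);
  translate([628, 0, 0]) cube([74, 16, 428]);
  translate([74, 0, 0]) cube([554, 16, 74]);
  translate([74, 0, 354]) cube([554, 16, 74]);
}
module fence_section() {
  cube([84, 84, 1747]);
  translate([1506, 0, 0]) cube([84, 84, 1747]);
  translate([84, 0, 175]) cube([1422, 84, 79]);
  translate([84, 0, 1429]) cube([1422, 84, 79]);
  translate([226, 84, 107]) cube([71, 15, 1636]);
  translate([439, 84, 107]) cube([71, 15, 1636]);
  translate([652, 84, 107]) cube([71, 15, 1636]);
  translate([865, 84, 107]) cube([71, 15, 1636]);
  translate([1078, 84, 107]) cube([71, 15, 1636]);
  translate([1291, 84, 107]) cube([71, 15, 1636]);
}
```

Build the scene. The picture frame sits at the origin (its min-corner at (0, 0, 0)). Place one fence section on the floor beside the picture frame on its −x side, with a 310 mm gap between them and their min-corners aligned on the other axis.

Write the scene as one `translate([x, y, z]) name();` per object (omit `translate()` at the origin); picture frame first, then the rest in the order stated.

picture_frame();
translate([-1900, 0, 0]) fence_section();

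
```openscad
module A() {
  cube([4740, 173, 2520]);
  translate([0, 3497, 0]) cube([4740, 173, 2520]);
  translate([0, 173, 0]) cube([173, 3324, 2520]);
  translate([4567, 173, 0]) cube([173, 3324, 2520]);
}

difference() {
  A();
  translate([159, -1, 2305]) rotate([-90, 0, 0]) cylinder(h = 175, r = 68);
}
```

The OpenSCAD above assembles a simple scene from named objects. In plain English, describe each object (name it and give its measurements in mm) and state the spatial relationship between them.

A is a box-shaped house frame (walls only): outside footprint 4740×3670 mm, wall height 2520 mm, wall thickness 173 mm. The two y-facing walls run the full x-width; the two x-facing walls fit between the inner faces of the y-facing walls.

The house frame has a circular hole of radius 68 mm through its front wall, centred at (x = 159, z = 2305).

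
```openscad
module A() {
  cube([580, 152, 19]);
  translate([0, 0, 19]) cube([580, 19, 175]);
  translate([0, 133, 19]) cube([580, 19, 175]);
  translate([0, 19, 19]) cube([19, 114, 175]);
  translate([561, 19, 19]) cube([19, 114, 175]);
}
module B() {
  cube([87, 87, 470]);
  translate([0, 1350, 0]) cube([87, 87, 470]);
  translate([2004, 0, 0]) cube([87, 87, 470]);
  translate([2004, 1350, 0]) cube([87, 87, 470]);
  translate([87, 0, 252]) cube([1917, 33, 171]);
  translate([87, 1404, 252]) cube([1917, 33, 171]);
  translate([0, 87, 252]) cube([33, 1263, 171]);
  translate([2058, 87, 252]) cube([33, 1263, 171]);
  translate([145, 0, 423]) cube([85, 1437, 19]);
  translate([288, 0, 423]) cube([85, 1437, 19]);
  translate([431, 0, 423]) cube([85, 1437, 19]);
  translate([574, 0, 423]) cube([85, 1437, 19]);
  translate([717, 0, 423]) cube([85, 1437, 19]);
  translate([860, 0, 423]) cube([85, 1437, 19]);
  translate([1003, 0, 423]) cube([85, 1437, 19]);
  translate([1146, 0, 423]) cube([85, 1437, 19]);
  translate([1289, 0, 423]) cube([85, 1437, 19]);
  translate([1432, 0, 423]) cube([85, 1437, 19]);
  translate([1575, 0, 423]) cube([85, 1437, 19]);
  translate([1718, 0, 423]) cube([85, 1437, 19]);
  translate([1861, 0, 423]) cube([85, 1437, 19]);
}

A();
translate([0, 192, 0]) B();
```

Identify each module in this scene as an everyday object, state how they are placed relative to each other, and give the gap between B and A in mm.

The bed frame's nearest face is 40 mm from the open box's +y face.

A is an open box. B is a bed frame. The bed frame is on the floor beside the open box on its +y side. The gap between the bed frame and the open box is 40 mm.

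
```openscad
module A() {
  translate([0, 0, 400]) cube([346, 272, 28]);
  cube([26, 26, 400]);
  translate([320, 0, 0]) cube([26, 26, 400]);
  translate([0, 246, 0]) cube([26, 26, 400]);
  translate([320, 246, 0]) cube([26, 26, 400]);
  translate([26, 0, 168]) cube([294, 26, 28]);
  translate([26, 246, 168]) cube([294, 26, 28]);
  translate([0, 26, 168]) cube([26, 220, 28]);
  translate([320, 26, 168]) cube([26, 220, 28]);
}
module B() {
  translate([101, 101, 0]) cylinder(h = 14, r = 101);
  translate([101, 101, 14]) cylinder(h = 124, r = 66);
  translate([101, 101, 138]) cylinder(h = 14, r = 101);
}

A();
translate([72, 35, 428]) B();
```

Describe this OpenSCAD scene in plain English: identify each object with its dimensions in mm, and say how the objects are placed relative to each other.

A is a simple wooden stool: a rectangular seat 346 mm (x) by 272 mm (y), 28 mm thick, top face at z = 428 mm, on four square legs, each 26×26 mm in cross-section. The legs rest on z = 0, each flush with a corner of the seat. Four stretchers, 26 mm wide and 28 mm tall, connect adjacent legs with their undersides at z = 168 mm, each running between the inner faces of the legs it joins and aligned with the legs' outer faces on the other axis.

B is a spool: two coaxial disc flanges of radius 101 mm and thickness 14 mm, joined by a core cylinder of radius 66 mm and height 124 mm. The lower flange rests on z = 0 and the three cylinders share a vertical axis.

The spool is on top of the stool, centred.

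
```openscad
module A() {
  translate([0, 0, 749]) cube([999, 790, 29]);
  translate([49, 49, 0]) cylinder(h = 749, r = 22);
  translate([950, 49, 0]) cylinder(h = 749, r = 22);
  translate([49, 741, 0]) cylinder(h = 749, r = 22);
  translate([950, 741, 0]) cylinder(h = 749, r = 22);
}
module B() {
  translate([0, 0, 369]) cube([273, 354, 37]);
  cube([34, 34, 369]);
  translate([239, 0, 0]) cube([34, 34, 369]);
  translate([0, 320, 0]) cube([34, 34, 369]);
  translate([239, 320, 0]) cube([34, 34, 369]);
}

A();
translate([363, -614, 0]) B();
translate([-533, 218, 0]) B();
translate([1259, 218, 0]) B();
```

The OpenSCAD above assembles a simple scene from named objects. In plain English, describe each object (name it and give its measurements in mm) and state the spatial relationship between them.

A is a table with a 999×790 mm rectangular top, 29 mm thick, top surface at z = 778 mm, supported by four round legs of 44 mm diameter, each leg's bounding box inset 27 mm from the nearest pair of top edges, running from the floor.

B is a four-legged stool. The seat is 273×354 mm, 37 mm thick, top at z = 406 mm. It stands on four square legs, each 34×34 mm in cross-section, from z = 0 to the seat underside, each flush with a corner of the seat.

Three stools sit around the table at the −y, −x, +x sides.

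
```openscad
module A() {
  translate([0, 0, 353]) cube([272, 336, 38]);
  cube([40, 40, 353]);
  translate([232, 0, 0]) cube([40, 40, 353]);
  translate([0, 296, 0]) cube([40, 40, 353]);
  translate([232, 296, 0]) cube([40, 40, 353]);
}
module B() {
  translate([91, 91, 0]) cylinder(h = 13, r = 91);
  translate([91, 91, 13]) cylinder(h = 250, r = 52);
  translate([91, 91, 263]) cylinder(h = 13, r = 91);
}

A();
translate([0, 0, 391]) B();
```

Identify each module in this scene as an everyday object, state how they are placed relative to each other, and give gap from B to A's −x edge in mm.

A is a stool. B is a spool. The spool is on top of the stool. The gap from the spool to the stool's −x edge is 0 mm.

The spool's min-x is at 0; the stool's min-x is 0; gap = 0 mm.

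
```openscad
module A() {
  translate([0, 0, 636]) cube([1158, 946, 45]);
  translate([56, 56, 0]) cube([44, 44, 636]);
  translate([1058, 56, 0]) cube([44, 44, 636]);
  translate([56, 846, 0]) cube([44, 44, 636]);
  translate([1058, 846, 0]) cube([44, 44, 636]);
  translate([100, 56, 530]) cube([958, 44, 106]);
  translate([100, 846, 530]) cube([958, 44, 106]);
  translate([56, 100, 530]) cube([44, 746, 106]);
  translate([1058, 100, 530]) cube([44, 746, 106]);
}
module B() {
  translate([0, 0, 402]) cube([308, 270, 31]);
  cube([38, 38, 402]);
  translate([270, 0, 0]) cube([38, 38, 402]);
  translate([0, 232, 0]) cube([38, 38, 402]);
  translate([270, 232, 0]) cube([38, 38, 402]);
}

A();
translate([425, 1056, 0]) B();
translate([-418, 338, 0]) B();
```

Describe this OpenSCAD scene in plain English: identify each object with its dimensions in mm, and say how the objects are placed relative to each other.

A is a table: top 1158 mm (x) × 946 mm (y), 45 mm thick, upper face at z = 681 mm, on four 44×44 mm square legs, each inset 56 mm from the nearest pair of top edges, running from z = 0 to the bottom of the top. Four apron rails, 44 mm thick and 106 mm tall, run between adjacent legs with their top edges flush with the underside of the top and their outer faces flush with the legs' outer faces.

B is a four-legged stool. The seat is 308×270 mm, 31 mm thick, top at z = 433 mm. It stands on four square legs, each 38×38 mm in cross-section, from z = 0 to the seat underside, each flush with a corner of the seat.

Two stools sit around the table at the +y, −x sides.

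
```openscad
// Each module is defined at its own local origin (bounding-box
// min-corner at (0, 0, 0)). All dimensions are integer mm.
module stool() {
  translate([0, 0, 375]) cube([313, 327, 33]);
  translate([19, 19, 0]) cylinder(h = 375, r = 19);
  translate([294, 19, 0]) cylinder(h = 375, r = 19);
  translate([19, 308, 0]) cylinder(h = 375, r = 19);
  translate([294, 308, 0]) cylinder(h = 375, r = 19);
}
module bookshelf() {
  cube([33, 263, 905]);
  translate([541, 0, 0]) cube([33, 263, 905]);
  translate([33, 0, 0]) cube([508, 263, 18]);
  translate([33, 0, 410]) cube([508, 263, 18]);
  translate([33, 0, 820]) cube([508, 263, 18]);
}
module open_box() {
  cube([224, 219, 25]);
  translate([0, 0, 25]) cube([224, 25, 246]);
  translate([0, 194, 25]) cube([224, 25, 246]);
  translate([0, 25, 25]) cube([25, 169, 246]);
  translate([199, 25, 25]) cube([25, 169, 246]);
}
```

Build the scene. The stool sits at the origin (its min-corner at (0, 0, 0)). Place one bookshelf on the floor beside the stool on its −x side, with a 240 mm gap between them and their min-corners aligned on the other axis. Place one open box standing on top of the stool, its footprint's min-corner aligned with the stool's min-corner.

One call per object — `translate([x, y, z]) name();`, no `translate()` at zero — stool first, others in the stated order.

stool();
translate([-814, 0, 0]) bookshelf();
translate([0, 0, 408]) open_box();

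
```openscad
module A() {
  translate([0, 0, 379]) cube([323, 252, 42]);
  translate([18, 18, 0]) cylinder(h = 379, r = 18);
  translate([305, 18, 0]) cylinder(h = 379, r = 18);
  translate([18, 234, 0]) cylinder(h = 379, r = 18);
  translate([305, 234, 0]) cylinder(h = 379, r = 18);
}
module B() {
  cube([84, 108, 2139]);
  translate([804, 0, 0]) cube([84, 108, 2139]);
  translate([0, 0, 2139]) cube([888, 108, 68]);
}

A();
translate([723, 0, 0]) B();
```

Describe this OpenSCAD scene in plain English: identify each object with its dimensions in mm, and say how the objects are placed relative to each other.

A is a four-legged stool. The seat is a 323×252×42 mm slab whose top surface is at z = 421 mm; four round legs, each 36 mm in diameter, run from the floor (z = 0) to the underside of the seat, each leg's axis is inset half a diameter from the nearest pair of seat edges (so the leg's bounding box is flush with the corner).

B is a rectangular door frame: two vertical jambs of 84×108 mm section, 2139 mm tall, with a clear opening 720 mm wide between their inner faces. A header 68 mm tall and 108 mm deep lies on top of the jambs and spans the full outside width.

The door frame is on the floor beside the stool on its +x side.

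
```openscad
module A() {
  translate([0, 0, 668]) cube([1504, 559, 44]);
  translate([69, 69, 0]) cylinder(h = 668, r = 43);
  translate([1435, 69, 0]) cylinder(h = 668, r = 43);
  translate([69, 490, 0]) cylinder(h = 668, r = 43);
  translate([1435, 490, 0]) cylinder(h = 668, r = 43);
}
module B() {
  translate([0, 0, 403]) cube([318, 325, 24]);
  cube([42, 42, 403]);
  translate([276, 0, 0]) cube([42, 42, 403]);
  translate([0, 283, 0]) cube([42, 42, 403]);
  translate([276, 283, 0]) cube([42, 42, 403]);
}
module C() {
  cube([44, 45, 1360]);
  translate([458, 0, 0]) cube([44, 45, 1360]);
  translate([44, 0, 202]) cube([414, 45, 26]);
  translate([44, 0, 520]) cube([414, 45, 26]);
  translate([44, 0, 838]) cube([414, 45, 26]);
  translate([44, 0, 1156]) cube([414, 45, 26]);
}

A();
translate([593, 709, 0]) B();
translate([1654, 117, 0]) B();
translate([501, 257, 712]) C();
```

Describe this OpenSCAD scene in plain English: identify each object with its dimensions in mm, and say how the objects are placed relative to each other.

A is a table: top 1504 mm (x) × 559 mm (y), 44 mm thick, upper face at z = 712 mm, on four round legs of 86 mm diameter, each leg's bounding box inset 26 mm from the nearest pair of top edges, running from z = 0 to the bottom of the top.

B is a four-legged stool. The seat is 318×325 mm, 24 mm thick, top at z = 427 mm. It stands on four square legs, each 42×42 mm in cross-section, from z = 0 to the seat underside, each flush with a corner of the seat.

C is a wooden ladder with two side rails of 44×45 mm section and 1360 mm height, set 502 mm apart overall. Between them run 4 rectangular rungs (45 mm deep, 26 mm thick), front faces flush with the rails' −y face. The bottom of the first rung is 202 mm above the floor and each subsequent rung is 318 mm higher than the one below.

Two stools sit around the table at the +y, +x sides. The ladder is on top of the table, centred.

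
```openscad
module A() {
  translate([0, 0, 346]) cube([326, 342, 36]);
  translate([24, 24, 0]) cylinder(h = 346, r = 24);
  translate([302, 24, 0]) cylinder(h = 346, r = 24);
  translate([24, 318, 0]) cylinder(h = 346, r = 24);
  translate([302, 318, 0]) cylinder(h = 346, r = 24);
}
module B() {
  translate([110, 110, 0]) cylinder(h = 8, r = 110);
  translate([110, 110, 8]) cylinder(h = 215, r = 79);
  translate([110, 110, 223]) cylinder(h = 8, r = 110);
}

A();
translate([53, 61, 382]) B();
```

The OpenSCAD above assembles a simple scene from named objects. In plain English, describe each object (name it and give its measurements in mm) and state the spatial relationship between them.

A is a simple wooden stool: a rectangular seat 326 mm (x) by 342 mm (y), 36 mm thick, top face at z = 382 mm, on four round legs, each 48 mm in diameter. The legs rest on z = 0, each leg's axis is inset half a diameter from the nearest pair of seat edges (so the leg's bounding box is flush with the corner).

B is a spool: two coaxial disc flanges of radius 110 mm and thickness 8 mm, joined by a core cylinder of radius 79 mm and height 215 mm. The lower flange rests on z = 0 and the three cylinders share a vertical axis.

The spool is on top of the stool, centred.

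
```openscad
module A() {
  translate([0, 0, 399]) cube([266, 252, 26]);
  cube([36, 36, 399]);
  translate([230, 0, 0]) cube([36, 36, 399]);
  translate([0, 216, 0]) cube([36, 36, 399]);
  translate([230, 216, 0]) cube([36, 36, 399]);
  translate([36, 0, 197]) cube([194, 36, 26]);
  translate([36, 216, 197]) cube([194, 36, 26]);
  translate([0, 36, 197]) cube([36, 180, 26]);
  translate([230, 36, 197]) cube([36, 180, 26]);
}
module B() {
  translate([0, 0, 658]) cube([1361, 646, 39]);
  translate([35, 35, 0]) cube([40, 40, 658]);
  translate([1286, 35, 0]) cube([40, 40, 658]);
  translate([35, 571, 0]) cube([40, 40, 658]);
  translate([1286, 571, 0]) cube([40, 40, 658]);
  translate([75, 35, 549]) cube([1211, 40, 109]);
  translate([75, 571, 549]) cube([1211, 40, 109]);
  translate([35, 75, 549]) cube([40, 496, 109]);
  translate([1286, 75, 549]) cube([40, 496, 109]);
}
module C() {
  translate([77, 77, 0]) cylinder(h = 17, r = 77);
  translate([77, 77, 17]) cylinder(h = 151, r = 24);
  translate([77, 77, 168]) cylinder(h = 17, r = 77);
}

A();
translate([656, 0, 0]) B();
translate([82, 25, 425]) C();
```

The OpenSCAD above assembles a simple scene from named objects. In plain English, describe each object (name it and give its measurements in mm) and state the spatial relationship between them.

A is a four-legged stool. The seat is a 266×252×26 mm slab whose top surface is at z = 425 mm; four square legs, each 36×36 mm in cross-section, run from the floor (z = 0) to the underside of the seat, each flush with a corner of the seat. Four stretchers, 36 mm wide and 26 mm tall, connect adjacent legs with their undersides at z = 197 mm, each running between the inner faces of the legs it joins and aligned with the legs' outer faces on the other axis.

B is a table: top 1361 mm (x) × 646 mm (y), 39 mm thick, upper face at z = 697 mm, on four 40×40 mm square legs, each inset 35 mm from the nearest pair of top edges, running from z = 0 to the bottom of the top. Four apron rails, 40 mm thick and 109 mm tall, run between adjacent legs with their top edges flush with the underside of the top and their outer faces flush with the legs' outer faces.

C is a spool: two coaxial disc flanges of radius 77 mm and thickness 17 mm, joined by a core cylinder of radius 24 mm and height 151 mm. The lower flange rests on z = 0 and the three cylinders share a vertical axis.

The table is on the floor beside the stool on its +x side. The spool is on top of the stool.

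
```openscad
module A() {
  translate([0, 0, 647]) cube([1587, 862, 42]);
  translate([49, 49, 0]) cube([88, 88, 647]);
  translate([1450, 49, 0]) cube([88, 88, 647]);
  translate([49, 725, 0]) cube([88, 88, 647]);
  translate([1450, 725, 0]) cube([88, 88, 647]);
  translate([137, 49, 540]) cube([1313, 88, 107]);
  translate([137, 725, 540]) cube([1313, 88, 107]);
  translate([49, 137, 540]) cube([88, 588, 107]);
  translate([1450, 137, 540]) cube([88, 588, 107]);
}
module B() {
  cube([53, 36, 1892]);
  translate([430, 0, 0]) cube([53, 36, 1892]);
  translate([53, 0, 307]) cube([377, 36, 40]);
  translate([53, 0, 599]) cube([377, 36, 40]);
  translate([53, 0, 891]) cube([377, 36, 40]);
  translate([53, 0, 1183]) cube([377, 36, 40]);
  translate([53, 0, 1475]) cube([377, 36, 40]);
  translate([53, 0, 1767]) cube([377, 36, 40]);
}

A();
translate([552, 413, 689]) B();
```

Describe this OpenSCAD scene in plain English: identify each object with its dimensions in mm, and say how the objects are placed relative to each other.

A is a rectangular dining table. The top is 1587×862×42 mm with its upper surface at z = 689 mm. It stands on four 88×88 mm square legs, each inset 49 mm from the nearest pair of top edges, running from the floor to the underside of the top. Four apron rails, 88 mm thick and 107 mm tall, run between adjacent legs with their top edges flush with the underside of the top and their outer faces flush with the legs' outer faces.

B is a wooden ladder with two side rails of 53×36 mm section and 1892 mm height, set 483 mm apart overall. Between them run 6 rectangular rungs (36 mm deep, 40 mm thick), front faces flush with the rails' −y face. The bottom of the first rung is 307 mm above the floor and each subsequent rung is 292 mm higher than the one below.

The ladder is on top of the table, centred.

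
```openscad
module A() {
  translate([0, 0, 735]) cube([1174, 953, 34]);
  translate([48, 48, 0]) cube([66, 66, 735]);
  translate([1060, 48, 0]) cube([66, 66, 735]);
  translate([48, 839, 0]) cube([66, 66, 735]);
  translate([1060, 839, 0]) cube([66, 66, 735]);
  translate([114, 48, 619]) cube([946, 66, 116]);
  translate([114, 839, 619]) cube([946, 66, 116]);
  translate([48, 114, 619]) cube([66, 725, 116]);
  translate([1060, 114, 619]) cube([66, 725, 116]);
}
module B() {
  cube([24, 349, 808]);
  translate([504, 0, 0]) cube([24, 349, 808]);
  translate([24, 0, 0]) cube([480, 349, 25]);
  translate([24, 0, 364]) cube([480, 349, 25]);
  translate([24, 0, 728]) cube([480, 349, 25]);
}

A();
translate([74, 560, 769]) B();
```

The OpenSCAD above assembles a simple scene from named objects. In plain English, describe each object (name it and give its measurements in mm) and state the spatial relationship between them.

A is a table: top 1174 mm (x) × 953 mm (y), 34 mm thick, upper face at z = 769 mm, on four 66×66 mm square legs, each inset 48 mm from the nearest pair of top edges, running from z = 0 to the bottom of the top. Four apron rails, 66 mm thick and 116 mm tall, run between adjacent legs with their top edges flush with the underside of the top and their outer faces flush with the legs' outer faces.

B is a bookshelf 528 mm wide overall, 349 mm deep and 808 mm tall. The two sides are 24 mm thick vertical panels. 3 horizontal shelves of 25 mm thickness span between the inner faces of the sides; the lowest shelf sits on the floor and shelves are stacked with a clear vertical gap of 339 mm between each pair.

The bookshelf is on top of the table.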